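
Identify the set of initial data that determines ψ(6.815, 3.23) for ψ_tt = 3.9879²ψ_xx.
Domain of dependence: [-6.065917, 19.695917]. Signals travel at speed 3.9879, so data within |x - 6.815| ≤ 3.9879·3.23 = 12.880917 can reach the point.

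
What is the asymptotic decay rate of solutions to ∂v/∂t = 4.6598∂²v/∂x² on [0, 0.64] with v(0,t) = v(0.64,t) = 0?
Eigenvalues: λₙ = 4.6598n²π²/0.64².
First three modes:
  n=1: λ₁ = 4.6598π²/0.64² ≈ 112.281
  n=2: λ₂ = 18.6392π²/0.64² ≈ 449.125 (4× faster decay)
  n=3: λ₃ = 41.9382π²/0.64² ≈ 1010.531 (9× faster decay)
As t → ∞, higher modes decay exponentially faster. The n=1 mode dominates: v ~ c₁ sin(πx/0.64) e^{-λ₁t}.
Decay rate: λ₁ = 4.6598π²/0.64² ≈ 112.281.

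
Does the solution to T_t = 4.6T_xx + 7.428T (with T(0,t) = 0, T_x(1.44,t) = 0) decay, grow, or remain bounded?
T grows unboundedly. Reaction dominates diffusion (r=7.428 > κπ²/(4L²)≈5.47); solution grows exponentially.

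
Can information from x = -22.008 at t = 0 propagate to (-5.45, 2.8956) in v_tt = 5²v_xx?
No. The domain of dependence is [-19.928, 9.028], and -22.008 is outside this interval.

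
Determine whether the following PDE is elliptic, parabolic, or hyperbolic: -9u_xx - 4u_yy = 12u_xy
Rewriting in standard form: -9u_xx - 12u_xy - 4u_yy = 0. Coefficients: A = -9, B = -12, C = -4. B² - 4AC = 0, which is zero, so the equation is parabolic.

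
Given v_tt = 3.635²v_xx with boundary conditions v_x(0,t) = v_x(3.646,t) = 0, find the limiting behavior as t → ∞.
v oscillates about a mean that drifts linearly in t (generically unbounded; no decay). There is no damping, so the nonconstant modes persist as standing waves (energy conserved, no decay). But with Neumann conditions at both ends the constant mode has eigenvalue 0: the spatial mean M(t) of v satisfies M'' = 0, so M(t) = M(0) + M'(0)·t. Unless the initial velocity has zero mean (∫v_t(x,0)dx = 0), the solution grows linearly in t (unbounded, though not exponentially); if it does have zero mean, the solution stays bounded and simply oscillates.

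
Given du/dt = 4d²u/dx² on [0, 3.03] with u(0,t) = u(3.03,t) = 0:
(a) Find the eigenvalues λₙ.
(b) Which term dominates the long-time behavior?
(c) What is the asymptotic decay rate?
Eigenvalues: λₙ = 4n²π²/3.03².
First three modes:
  n=1: λ₁ = 4π²/3.03² ≈ 4.3
  n=2: λ₂ = 16π²/3.03² ≈ 17.2 (4× faster decay)
  n=3: λ₃ = 36π²/3.03² ≈ 38.701 (9× faster decay)
As t → ∞, higher modes decay exponentially faster. The n=1 mode dominates: u ~ c₁ sin(πx/3.03) e^{-λ₁t}.
Decay rate: λ₁ = 4π²/3.03² ≈ 4.3.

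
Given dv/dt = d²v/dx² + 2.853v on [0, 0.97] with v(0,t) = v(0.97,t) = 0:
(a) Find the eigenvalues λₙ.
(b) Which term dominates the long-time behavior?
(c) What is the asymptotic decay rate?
Eigenvalues: λₙ = n²π²/0.97² - 2.853.
First three modes:
  n=1: λ₁ = π²/0.97² - 2.853 ≈ 7.637
  n=2: λ₂ = 4π²/0.97² - 2.853 ≈ 39.105
  n=3: λ₃ = 9π²/0.97² - 2.853 ≈ 91.553
Since π²/0.97² ≈ 10.49 > 2.853, all λₙ > 0.
The n=1 mode decays slowest → dominates as t → ∞.
Asymptotic: v ~ c₁ sin(πx/0.97) e^{-λ₁t} with decay rate λ₁ ≈ 7.637.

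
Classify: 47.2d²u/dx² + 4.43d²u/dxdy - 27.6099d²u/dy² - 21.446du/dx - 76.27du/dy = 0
Hyperbolic (discriminant = 5232.37402).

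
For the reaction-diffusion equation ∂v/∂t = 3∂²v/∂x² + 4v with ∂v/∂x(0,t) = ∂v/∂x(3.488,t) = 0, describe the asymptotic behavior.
v grows unboundedly. With Neumann BCs the constant mode has diffusion eigenvalue 0, so any r > 0 makes it grow like e^(4t); solution grows exponentially.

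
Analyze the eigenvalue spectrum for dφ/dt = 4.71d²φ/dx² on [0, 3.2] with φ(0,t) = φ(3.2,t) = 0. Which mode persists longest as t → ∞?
Eigenvalues: λₙ = 4.71n²π²/3.2².
First three modes:
  n=1: λ₁ = 4.71π²/3.2² ≈ 4.54
  n=2: λ₂ = 18.84π²/3.2² ≈ 18.159 (4× faster decay)
  n=3: λ₃ = 42.39π²/3.2² ≈ 40.857 (9× faster decay)
As t → ∞, higher modes decay exponentially faster. The n=1 mode dominates: φ ~ c₁ sin(πx/3.2) e^{-λ₁t}.
Decay rate: λ₁ = 4.71π²/3.2² ≈ 4.54.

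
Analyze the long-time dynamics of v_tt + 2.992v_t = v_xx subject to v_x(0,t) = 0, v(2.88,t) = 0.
Long-time behavior: v → 0. Damping (γ=2.992) dissipates energy; oscillations decay exponentially.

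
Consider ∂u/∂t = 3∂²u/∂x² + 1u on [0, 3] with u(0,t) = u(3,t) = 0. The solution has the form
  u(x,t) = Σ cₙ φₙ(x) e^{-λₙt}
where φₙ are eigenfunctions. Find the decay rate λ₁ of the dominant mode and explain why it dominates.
Eigenvalues: λₙ = 3n²π²/3² - 1.
First three modes:
  n=1: λ₁ = 3π²/3² - 1 ≈ 2.29
  n=2: λ₂ = 12π²/3² - 1 ≈ 12.159
  n=3: λ₃ = 27π²/3² - 1 ≈ 28.609
Since 3π²/3² ≈ 3.29 > 1, all λₙ > 0.
The n=1 mode decays slowest → dominates as t → ∞.
Asymptotic: u ~ c₁ sin(πx/3) e^{-λ₁t} with decay rate λ₁ ≈ 2.29.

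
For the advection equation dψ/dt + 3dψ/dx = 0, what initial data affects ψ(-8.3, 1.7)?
A single point: x = -13.4. The characteristic through (-8.3, 1.7) is x - 3t = const, so x = -8.3 - 3·1.7 = -13.4.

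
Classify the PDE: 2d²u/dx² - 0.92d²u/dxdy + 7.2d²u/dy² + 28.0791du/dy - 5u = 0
A = 2, B = -0.92, C = 7.2. Discriminant B² - 4AC = -56.7536. Since -56.7536 < 0, elliptic.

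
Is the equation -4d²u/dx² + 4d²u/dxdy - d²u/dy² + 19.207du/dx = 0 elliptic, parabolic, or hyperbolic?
Computing B² - 4AC with A = -4, B = 4, C = -1: discriminant = 0 (zero). Answer: parabolic.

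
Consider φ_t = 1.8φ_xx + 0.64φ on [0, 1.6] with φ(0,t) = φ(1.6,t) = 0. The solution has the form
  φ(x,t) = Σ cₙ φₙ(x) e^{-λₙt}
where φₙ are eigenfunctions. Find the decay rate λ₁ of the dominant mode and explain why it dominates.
Eigenvalues: λₙ = 1.8n²π²/1.6² - 0.64.
First three modes:
  n=1: λ₁ = 1.8π²/1.6² - 0.64 ≈ 6.3
  n=2: λ₂ = 7.2π²/1.6² - 0.64 ≈ 27.118
  n=3: λ₃ = 16.2π²/1.6² - 0.64 ≈ 61.816
Since 1.8π²/1.6² ≈ 6.94 > 0.64, all λₙ > 0.
The n=1 mode decays slowest → dominates as t → ∞.
Asymptotic: φ ~ c₁ sin(πx/1.6) e^{-λ₁t} with decay rate λ₁ ≈ 6.3.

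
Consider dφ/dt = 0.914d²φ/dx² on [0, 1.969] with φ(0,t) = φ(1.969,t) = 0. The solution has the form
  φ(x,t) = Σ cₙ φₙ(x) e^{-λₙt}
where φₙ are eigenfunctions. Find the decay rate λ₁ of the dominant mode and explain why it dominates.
Eigenvalues: λₙ = 0.914n²π²/1.969².
First three modes:
  n=1: λ₁ = 0.914π²/1.969² ≈ 2.327
  n=2: λ₂ = 3.656π²/1.969² ≈ 9.307 (4× faster decay)
  n=3: λ₃ = 8.226π²/1.969² ≈ 20.941 (9× faster decay)
As t → ∞, higher modes decay exponentially faster. The n=1 mode dominates: φ ~ c₁ sin(πx/1.969) e^{-λ₁t}.
Decay rate: λ₁ = 0.914π²/1.969² ≈ 2.327.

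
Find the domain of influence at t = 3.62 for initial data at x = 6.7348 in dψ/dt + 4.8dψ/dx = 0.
At x = 24.1108. The characteristic carries data from (6.7348, 0) to (24.1108, 3.62).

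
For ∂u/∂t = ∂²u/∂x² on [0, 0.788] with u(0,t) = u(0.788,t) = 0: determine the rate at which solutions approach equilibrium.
Eigenvalues: λₙ = n²π²/0.788².
First three modes:
  n=1: λ₁ = π²/0.788² ≈ 15.895
  n=2: λ₂ = 4π²/0.788² ≈ 63.578 (4× faster decay)
  n=3: λ₃ = 9π²/0.788² ≈ 143.051 (9× faster decay)
As t → ∞, higher modes decay exponentially faster. The n=1 mode dominates: u ~ c₁ sin(πx/0.788) e^{-λ₁t}.
Decay rate: λ₁ = π²/0.788² ≈ 15.895.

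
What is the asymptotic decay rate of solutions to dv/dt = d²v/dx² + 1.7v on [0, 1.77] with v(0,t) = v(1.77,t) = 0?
Eigenvalues: λₙ = n²π²/1.77² - 1.7.
First three modes:
  n=1: λ₁ = π²/1.77² - 1.7 ≈ 1.45
  n=2: λ₂ = 4π²/1.77² - 1.7 ≈ 10.901
  n=3: λ₃ = 9π²/1.77² - 1.7 ≈ 26.653
Since π²/1.77² ≈ 3.15 > 1.7, all λₙ > 0.
The n=1 mode decays slowest → dominates as t → ∞.
Asymptotic: v ~ c₁ sin(πx/1.77) e^{-λ₁t} with decay rate λ₁ ≈ 1.45.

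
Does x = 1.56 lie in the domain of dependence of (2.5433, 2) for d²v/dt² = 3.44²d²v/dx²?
Yes. The domain of dependence is [-4.3367, 9.4233], and 1.56 ∈ [-4.3367, 9.4233].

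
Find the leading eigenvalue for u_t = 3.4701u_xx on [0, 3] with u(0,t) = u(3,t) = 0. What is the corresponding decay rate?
Eigenvalues: λₙ = 3.4701n²π²/3².
First three modes:
  n=1: λ₁ = 3.4701π²/3² ≈ 3.805
  n=2: λ₂ = 13.8804π²/3² ≈ 15.222 (4× faster decay)
  n=3: λ₃ = 31.2309π²/3² ≈ 34.249 (9× faster decay)
As t → ∞, higher modes decay exponentially faster. The n=1 mode dominates: u ~ c₁ sin(πx/3) e^{-λ₁t}.
Decay rate: λ₁ = 3.4701π²/3² ≈ 3.805.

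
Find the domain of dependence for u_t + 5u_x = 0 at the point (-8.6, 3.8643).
A single point: x = -27.9215. The characteristic through (-8.6, 3.8643) is x - 5t = const, so x = -8.6 - 5·3.8643 = -27.9215.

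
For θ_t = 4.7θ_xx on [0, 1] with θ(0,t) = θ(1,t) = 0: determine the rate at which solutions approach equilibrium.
Eigenvalues: λₙ = 4.7n²π².
First three modes:
  n=1: λ₁ = 4.7π² ≈ 46.387
  n=2: λ₂ = 18.8π² ≈ 185.549 (4× faster decay)
  n=3: λ₃ = 42.3π² ≈ 417.484 (9× faster decay)
As t → ∞, higher modes decay exponentially faster. The n=1 mode dominates: θ ~ c₁ sin(πx) e^{-λ₁t}.
Decay rate: λ₁ = 4.7π² ≈ 46.387.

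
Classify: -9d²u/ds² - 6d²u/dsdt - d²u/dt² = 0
Parabolic (discriminant = 0).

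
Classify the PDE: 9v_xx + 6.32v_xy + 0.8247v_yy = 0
A = 9, B = 6.32, C = 0.8247. Discriminant B² - 4AC = 10.2532. Since 10.2532 > 0, hyperbolic.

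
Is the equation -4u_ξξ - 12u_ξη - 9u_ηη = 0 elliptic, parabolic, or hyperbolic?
Computing B² - 4AC with A = -4, B = -12, C = -9: discriminant = 0 (zero). Answer: parabolic.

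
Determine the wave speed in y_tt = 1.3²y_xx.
Speed = 1.3. Information travels along characteristics x = x₀ ± 1.3t.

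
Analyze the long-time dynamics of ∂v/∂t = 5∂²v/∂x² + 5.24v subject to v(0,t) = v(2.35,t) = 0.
Long-time behavior: v → 0. Diffusion dominates reaction (r=5.24 < κπ²/L²≈8.94); solution decays.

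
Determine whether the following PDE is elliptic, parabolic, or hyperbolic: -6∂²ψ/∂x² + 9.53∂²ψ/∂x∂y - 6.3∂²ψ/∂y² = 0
Coefficients: A = -6, B = 9.53, C = -6.3. B² - 4AC = -60.3791, which is negative, so the equation is elliptic.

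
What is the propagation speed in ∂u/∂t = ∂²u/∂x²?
Infinite. The heat equation is parabolic, not hyperbolic, so disturbances propagate instantly.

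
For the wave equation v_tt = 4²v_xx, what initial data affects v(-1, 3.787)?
Domain of dependence: [-16.148, 14.148]. Signals travel at speed 4, so data within |x - -1| ≤ 4·3.787 = 15.148 can reach the point.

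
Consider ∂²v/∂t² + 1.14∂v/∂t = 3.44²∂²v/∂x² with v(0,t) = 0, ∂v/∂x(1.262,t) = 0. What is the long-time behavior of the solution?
As t → ∞, v → 0. Damping (γ=1.14) dissipates energy; oscillations decay exponentially.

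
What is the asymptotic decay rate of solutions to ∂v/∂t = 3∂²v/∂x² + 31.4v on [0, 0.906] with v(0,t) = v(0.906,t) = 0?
Eigenvalues: λₙ = 3n²π²/0.906² - 31.4.
First three modes:
  n=1: λ₁ = 3π²/0.906² - 31.4 ≈ 4.672
  n=2: λ₂ = 12π²/0.906² - 31.4 ≈ 112.886
  n=3: λ₃ = 27π²/0.906² - 31.4 ≈ 293.244
Since 3π²/0.906² ≈ 36.072 > 31.4, all λₙ > 0.
The n=1 mode decays slowest → dominates as t → ∞.
Asymptotic: v ~ c₁ sin(πx/0.906) e^{-λ₁t} with decay rate λ₁ ≈ 4.672.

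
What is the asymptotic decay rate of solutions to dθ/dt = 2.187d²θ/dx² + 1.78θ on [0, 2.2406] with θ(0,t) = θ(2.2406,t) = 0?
Eigenvalues: λₙ = 2.187n²π²/2.2406² - 1.78.
First three modes:
  n=1: λ₁ = 2.187π²/2.2406² - 1.78 ≈ 2.52
  n=2: λ₂ = 8.748π²/2.2406² - 1.78 ≈ 15.418
  n=3: λ₃ = 19.683π²/2.2406² - 1.78 ≈ 36.916
Since 2.187π²/2.2406² ≈ 4.3 > 1.78, all λₙ > 0.
The n=1 mode decays slowest → dominates as t → ∞.
Asymptotic: θ ~ c₁ sin(πx/2.2406) e^{-λ₁t} with decay rate λ₁ ≈ 2.52.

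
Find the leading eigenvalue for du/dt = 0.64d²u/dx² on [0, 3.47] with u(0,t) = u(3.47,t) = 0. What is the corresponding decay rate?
Eigenvalues: λₙ = 0.64n²π²/3.47².
First three modes:
  n=1: λ₁ = 0.64π²/3.47² ≈ 0.525
  n=2: λ₂ = 2.56π²/3.47² ≈ 2.098 (4× faster decay)
  n=3: λ₃ = 5.76π²/3.47² ≈ 4.721 (9× faster decay)
As t → ∞, higher modes decay exponentially faster. The n=1 mode dominates: u ~ c₁ sin(πx/3.47) e^{-λ₁t}.
Decay rate: λ₁ = 0.64π²/3.47² ≈ 0.525.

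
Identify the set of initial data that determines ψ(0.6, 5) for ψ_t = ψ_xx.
The entire real line. The heat equation has infinite propagation speed: any initial disturbance instantly affects all points (though exponentially small far away).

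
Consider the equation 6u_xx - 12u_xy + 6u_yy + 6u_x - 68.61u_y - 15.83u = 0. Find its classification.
Parabolic. (A = 6, B = -12, C = 6 gives B² - 4AC = 0.)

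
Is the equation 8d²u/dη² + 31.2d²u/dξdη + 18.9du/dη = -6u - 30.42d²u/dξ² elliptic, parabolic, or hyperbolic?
Rewriting in standard form: 30.42d²u/dξ² + 31.2d²u/dξdη + 8d²u/dη² + 18.9du/dη + 6u = 0. Computing B² - 4AC with A = 30.42, B = 31.2, C = 8: discriminant = 0 (zero). Answer: parabolic.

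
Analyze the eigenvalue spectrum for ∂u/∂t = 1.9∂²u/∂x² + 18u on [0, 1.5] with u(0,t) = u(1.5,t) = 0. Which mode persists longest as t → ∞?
Eigenvalues: λₙ = 1.9n²π²/1.5² - 18.
First three modes:
  n=1: λ₁ = 1.9π²/1.5² - 18 ≈ -9.666
  n=2: λ₂ = 7.6π²/1.5² - 18 ≈ 15.337
  n=3: λ₃ = 17.1π²/1.5² - 18 ≈ 57.009
Since 1.9π²/1.5² ≈ 8.334 < 18, λ₁ < 0.
The n=1 mode grows fastest (−λₙ is largest for n=1) → dominates.
Asymptotic: u ~ c₁ sin(πx/1.5) e^{9.666t} (exponential growth at rate −λ₁ ≈ 9.666).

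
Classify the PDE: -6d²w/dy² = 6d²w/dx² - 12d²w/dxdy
Rewriting in standard form: -6d²w/dx² + 12d²w/dxdy - 6d²w/dy² = 0. A = -6, B = 12, C = -6. Discriminant B² - 4AC = 0. Since 0 = 0, parabolic.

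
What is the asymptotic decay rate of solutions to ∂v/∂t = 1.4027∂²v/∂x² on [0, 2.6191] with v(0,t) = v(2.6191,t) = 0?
Eigenvalues: λₙ = 1.4027n²π²/2.6191².
First three modes:
  n=1: λ₁ = 1.4027π²/2.6191² ≈ 2.018
  n=2: λ₂ = 5.6108π²/2.6191² ≈ 8.073 (4× faster decay)
  n=3: λ₃ = 12.6243π²/2.6191² ≈ 18.164 (9× faster decay)
As t → ∞, higher modes decay exponentially faster. The n=1 mode dominates: v ~ c₁ sin(πx/2.6191) e^{-λ₁t}.
Decay rate: λ₁ = 1.4027π²/2.6191² ≈ 2.018.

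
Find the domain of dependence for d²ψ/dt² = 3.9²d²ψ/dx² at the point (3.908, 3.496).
Domain of dependence: [-9.7264, 17.5424]. Signals travel at speed 3.9, so data within |x - 3.908| ≤ 3.9·3.496 = 13.6344 can reach the point.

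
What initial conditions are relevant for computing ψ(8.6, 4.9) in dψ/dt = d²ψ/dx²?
The entire real line. The heat equation has infinite propagation speed: any initial disturbance instantly affects all points (though exponentially small far away).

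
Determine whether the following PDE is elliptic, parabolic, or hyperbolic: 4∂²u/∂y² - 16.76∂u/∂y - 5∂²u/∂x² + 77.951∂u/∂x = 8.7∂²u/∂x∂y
Rewriting in standard form: -5∂²u/∂x² - 8.7∂²u/∂x∂y + 4∂²u/∂y² + 77.951∂u/∂x - 16.76∂u/∂y = 0. Coefficients: A = -5, B = -8.7, C = 4. B² - 4AC = 155.69, which is positive, so the equation is hyperbolic.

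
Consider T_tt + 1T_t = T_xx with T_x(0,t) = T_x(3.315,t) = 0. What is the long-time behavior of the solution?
As t → ∞, T → constant (steady state). Damping (γ=1) dissipates the nonconstant modes; with Neumann BCs the spatial average obeys M''+γM'=0 and tends to a finite limit.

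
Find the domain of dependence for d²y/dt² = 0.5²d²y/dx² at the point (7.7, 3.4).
Domain of dependence: [6, 9.4]. Signals travel at speed 0.5, so data within |x - 7.7| ≤ 0.5·3.4 = 1.7 can reach the point.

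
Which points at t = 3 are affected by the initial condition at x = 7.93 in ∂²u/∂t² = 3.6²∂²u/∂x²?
Domain of influence: [-2.87, 18.73]. Data at x = 7.93 spreads outward at speed 3.6.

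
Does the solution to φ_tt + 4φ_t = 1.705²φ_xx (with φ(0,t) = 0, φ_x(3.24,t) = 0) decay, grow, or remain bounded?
φ → 0. Damping (γ=4) dissipates energy; oscillations decay exponentially.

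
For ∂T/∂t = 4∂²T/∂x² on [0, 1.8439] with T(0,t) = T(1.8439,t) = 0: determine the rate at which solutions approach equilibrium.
Eigenvalues: λₙ = 4n²π²/1.8439².
First three modes:
  n=1: λ₁ = 4π²/1.8439² ≈ 11.611
  n=2: λ₂ = 16π²/1.8439² ≈ 46.446 (4× faster decay)
  n=3: λ₃ = 36π²/1.8439² ≈ 104.503 (9× faster decay)
As t → ∞, higher modes decay exponentially faster. The n=1 mode dominates: T ~ c₁ sin(πx/1.8439) e^{-λ₁t}.
Decay rate: λ₁ = 4π²/1.8439² ≈ 11.611.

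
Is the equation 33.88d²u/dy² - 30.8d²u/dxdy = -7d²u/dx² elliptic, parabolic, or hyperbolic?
Rewriting in standard form: 7d²u/dx² - 30.8d²u/dxdy + 33.88d²u/dy² = 0. Computing B² - 4AC with A = 7, B = -30.8, C = 33.88: discriminant = 0 (zero). Answer: parabolic.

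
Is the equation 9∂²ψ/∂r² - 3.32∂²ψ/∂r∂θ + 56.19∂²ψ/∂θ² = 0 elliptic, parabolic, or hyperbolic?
Computing B² - 4AC with A = 9, B = -3.32, C = 56.19: discriminant = -2011.8176 (negative). Answer: elliptic.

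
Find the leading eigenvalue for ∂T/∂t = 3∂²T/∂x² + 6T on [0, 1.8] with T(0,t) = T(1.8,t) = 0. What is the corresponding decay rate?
Eigenvalues: λₙ = 3n²π²/1.8² - 6.
First three modes:
  n=1: λ₁ = 3π²/1.8² - 6 ≈ 3.139
  n=2: λ₂ = 12π²/1.8² - 6 ≈ 30.554
  n=3: λ₃ = 27π²/1.8² - 6 ≈ 76.247
Since 3π²/1.8² ≈ 9.139 > 6, all λₙ > 0.
The n=1 mode decays slowest → dominates as t → ∞.
Asymptotic: T ~ c₁ sin(πx/1.8) e^{-λ₁t} with decay rate λ₁ ≈ 3.139.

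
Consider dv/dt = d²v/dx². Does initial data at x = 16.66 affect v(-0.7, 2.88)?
Yes, for any finite x. The heat equation has infinite propagation speed, so all initial data affects all points at any t > 0.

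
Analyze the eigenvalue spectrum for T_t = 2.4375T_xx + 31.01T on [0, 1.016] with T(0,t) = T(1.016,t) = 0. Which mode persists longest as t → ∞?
Eigenvalues: λₙ = 2.4375n²π²/1.016² - 31.01.
First three modes:
  n=1: λ₁ = 2.4375π²/1.016² - 31.01 ≈ -7.705
  n=2: λ₂ = 9.75π²/1.016² - 31.01 ≈ 62.212
  n=3: λ₃ = 21.9375π²/1.016² - 31.01 ≈ 178.739
Since 2.4375π²/1.016² ≈ 23.305 < 31.01, λ₁ < 0.
The n=1 mode grows fastest (−λₙ is largest for n=1) → dominates.
Asymptotic: T ~ c₁ sin(πx/1.016) e^{7.705t} (exponential growth at rate −λ₁ ≈ 7.705).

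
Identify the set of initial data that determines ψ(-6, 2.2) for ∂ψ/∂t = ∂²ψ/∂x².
The entire real line. The heat equation has infinite propagation speed: any initial disturbance instantly affects all points (though exponentially small far away).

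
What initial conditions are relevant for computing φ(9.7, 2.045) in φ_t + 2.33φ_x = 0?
A single point: x = 4.93515. The characteristic through (9.7, 2.045) is x - 2.33t = const, so x = 9.7 - 2.33·2.045 = 4.93515.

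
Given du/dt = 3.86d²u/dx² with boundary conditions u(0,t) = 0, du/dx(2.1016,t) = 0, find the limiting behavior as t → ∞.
u → 0. Heat escapes through the Dirichlet boundary.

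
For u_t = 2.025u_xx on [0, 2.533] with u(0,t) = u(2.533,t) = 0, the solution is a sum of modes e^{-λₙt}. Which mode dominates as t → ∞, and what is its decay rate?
Eigenvalues: λₙ = 2.025n²π²/2.533².
First three modes:
  n=1: λ₁ = 2.025π²/2.533² ≈ 3.115
  n=2: λ₂ = 8.1π²/2.533² ≈ 12.46 (4× faster decay)
  n=3: λ₃ = 18.225π²/2.533² ≈ 28.035 (9× faster decay)
As t → ∞, higher modes decay exponentially faster. The n=1 mode dominates: u ~ c₁ sin(πx/2.533) e^{-λ₁t}.
Decay rate: λ₁ = 2.025π²/2.533² ≈ 3.115.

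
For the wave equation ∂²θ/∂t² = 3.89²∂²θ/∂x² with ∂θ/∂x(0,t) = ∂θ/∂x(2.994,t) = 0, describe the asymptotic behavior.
θ oscillates about a mean that drifts linearly in t (generically unbounded; no decay). There is no damping, so the nonconstant modes persist as standing waves (energy conserved, no decay). But with Neumann conditions at both ends the constant mode has eigenvalue 0: the spatial mean M(t) of θ satisfies M'' = 0, so M(t) = M(0) + M'(0)·t. Unless the initial velocity has zero mean (∫θ_t(x,0)dx = 0), the solution grows linearly in t (unbounded, though not exponentially); if it does have zero mean, the solution stays bounded and simply oscillates.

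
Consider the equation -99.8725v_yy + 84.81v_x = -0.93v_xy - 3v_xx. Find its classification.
Rewriting in standard form: 3v_xx + 0.93v_xy - 99.8725v_yy + 84.81v_x = 0. Hyperbolic. (A = 3, B = 0.93, C = -99.8725 gives B² - 4AC = 1199.3349.)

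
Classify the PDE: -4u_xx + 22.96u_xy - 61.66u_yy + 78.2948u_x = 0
A = -4, B = 22.96, C = -61.66. Discriminant B² - 4AC = -459.3984. Since -459.3984 < 0, elliptic.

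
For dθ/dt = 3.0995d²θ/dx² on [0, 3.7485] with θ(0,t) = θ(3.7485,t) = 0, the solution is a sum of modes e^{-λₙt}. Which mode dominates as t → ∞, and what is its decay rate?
Eigenvalues: λₙ = 3.0995n²π²/3.7485².
First three modes:
  n=1: λ₁ = 3.0995π²/3.7485² ≈ 2.177
  n=2: λ₂ = 12.398π²/3.7485² ≈ 8.708 (4× faster decay)
  n=3: λ₃ = 27.8955π²/3.7485² ≈ 19.594 (9× faster decay)
As t → ∞, higher modes decay exponentially faster. The n=1 mode dominates: θ ~ c₁ sin(πx/3.7485) e^{-λ₁t}.
Decay rate: λ₁ = 3.0995π²/3.7485² ≈ 2.177.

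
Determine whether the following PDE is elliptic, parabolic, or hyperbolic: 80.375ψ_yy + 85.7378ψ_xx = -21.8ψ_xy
Rewriting in standard form: 85.7378ψ_xx + 21.8ψ_xy + 80.375ψ_yy = 0. Coefficients: A = 85.7378, B = 21.8, C = 80.375. B² - 4AC = -27089.4627, which is negative, so the equation is elliptic.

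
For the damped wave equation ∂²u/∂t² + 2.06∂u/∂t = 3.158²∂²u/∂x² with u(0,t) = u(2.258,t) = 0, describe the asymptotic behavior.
u → 0. Damping (γ=2.06) dissipates energy; oscillations decay exponentially.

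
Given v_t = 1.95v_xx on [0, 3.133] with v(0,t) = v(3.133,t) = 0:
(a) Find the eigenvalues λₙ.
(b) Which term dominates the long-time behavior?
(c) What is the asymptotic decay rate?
Eigenvalues: λₙ = 1.95n²π²/3.133².
First three modes:
  n=1: λ₁ = 1.95π²/3.133² ≈ 1.961
  n=2: λ₂ = 7.8π²/3.133² ≈ 7.843 (4× faster decay)
  n=3: λ₃ = 17.55π²/3.133² ≈ 17.646 (9× faster decay)
As t → ∞, higher modes decay exponentially faster. The n=1 mode dominates: v ~ c₁ sin(πx/3.133) e^{-λ₁t}.
Decay rate: λ₁ = 1.95π²/3.133² ≈ 1.961.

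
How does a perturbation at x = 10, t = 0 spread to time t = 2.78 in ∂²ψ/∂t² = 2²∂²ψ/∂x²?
Domain of influence: [4.44, 15.56]. Data at x = 10 spreads outward at speed 2.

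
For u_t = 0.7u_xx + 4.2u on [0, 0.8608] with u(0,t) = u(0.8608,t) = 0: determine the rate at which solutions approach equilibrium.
Eigenvalues: λₙ = 0.7n²π²/0.8608² - 4.2.
First three modes:
  n=1: λ₁ = 0.7π²/0.8608² - 4.2 ≈ 5.124
  n=2: λ₂ = 2.8π²/0.8608² - 4.2 ≈ 33.095
  n=3: λ₃ = 6.3π²/0.8608² - 4.2 ≈ 79.714
Since 0.7π²/0.8608² ≈ 9.324 > 4.2, all λₙ > 0.
The n=1 mode decays slowest → dominates as t → ∞.
Asymptotic: u ~ c₁ sin(πx/0.8608) e^{-λ₁t} with decay rate λ₁ ≈ 5.124.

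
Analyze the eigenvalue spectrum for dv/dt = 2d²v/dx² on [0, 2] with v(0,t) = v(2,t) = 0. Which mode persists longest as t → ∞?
Eigenvalues: λₙ = 2n²π²/2².
First three modes:
  n=1: λ₁ = 2π²/2² ≈ 4.935
  n=2: λ₂ = 8π²/2² ≈ 19.739 (4× faster decay)
  n=3: λ₃ = 18π²/2² ≈ 44.413 (9× faster decay)
As t → ∞, higher modes decay exponentially faster. The n=1 mode dominates: v ~ c₁ sin(πx/2) e^{-λ₁t}.
Decay rate: λ₁ = 2π²/2² ≈ 4.935.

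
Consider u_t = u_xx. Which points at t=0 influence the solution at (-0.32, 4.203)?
The entire real line. The heat equation has infinite propagation speed: any initial disturbance instantly affects all points (though exponentially small far away).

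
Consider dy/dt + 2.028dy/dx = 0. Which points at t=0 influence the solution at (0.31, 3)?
A single point: x = -5.774. The characteristic through (0.31, 3) is x - 2.028t = const, so x = 0.31 - 2.028·3 = -5.774.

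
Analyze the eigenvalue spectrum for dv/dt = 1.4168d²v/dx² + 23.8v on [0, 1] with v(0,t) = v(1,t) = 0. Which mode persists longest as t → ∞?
Eigenvalues: λₙ = 1.4168n²π²/1² - 23.8.
First three modes:
  n=1: λ₁ = 1.4168π² - 23.8 ≈ -9.817
  n=2: λ₂ = 5.6672π² - 23.8 ≈ 32.133
  n=3: λ₃ = 12.7512π² - 23.8 ≈ 102.049
Since 1.4168π² ≈ 13.983 < 23.8, λ₁ < 0.
The n=1 mode grows fastest (−λₙ is largest for n=1) → dominates.
Asymptotic: v ~ c₁ sin(πx/1) e^{9.817t} (exponential growth at rate −λ₁ ≈ 9.817).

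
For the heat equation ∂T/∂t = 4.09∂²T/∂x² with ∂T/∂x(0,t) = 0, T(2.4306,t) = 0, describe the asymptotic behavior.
T → 0. Heat escapes through the Dirichlet boundary.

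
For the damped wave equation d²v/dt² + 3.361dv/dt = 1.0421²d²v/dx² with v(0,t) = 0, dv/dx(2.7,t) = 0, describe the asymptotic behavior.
v → 0. Damping (γ=3.361) dissipates energy; oscillations decay exponentially.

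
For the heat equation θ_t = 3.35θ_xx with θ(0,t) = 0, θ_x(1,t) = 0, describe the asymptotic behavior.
θ → 0. Heat escapes through the Dirichlet boundary.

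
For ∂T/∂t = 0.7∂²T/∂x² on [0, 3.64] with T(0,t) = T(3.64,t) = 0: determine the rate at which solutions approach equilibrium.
Eigenvalues: λₙ = 0.7n²π²/3.64².
First three modes:
  n=1: λ₁ = 0.7π²/3.64² ≈ 0.521
  n=2: λ₂ = 2.8π²/3.64² ≈ 2.086 (4× faster decay)
  n=3: λ₃ = 6.3π²/3.64² ≈ 4.693 (9× faster decay)
As t → ∞, higher modes decay exponentially faster. The n=1 mode dominates: T ~ c₁ sin(πx/3.64) e^{-λ₁t}.
Decay rate: λ₁ = 0.7π²/3.64² ≈ 0.521.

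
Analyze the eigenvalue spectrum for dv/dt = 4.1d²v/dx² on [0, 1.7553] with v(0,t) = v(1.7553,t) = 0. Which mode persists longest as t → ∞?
Eigenvalues: λₙ = 4.1n²π²/1.7553².
First three modes:
  n=1: λ₁ = 4.1π²/1.7553² ≈ 13.134
  n=2: λ₂ = 16.4π²/1.7553² ≈ 52.534 (4× faster decay)
  n=3: λ₃ = 36.9π²/1.7553² ≈ 118.202 (9× faster decay)
As t → ∞, higher modes decay exponentially faster. The n=1 mode dominates: v ~ c₁ sin(πx/1.7553) e^{-λ₁t}.
Decay rate: λ₁ = 4.1π²/1.7553² ≈ 13.134.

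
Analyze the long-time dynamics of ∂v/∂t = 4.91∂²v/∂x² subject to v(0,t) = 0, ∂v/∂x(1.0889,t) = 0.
Long-time behavior: v → 0. Heat escapes through the Dirichlet boundary.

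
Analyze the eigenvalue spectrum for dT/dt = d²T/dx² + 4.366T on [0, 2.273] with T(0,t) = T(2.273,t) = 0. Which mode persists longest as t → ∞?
Eigenvalues: λₙ = n²π²/2.273² - 4.366.
First three modes:
  n=1: λ₁ = π²/2.273² - 4.366 ≈ -2.456
  n=2: λ₂ = 4π²/2.273² - 4.366 ≈ 3.275
  n=3: λ₃ = 9π²/2.273² - 4.366 ≈ 12.827
Since π²/2.273² ≈ 1.91 < 4.366, λ₁ < 0.
The n=1 mode grows fastest (−λₙ is largest for n=1) → dominates.
Asymptotic: T ~ c₁ sin(πx/2.273) e^{2.456t} (exponential growth at rate −λ₁ ≈ 2.456).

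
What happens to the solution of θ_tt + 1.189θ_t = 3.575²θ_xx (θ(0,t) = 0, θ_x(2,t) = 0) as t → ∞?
θ → 0. Damping (γ=1.189) dissipates energy; oscillations decay exponentially.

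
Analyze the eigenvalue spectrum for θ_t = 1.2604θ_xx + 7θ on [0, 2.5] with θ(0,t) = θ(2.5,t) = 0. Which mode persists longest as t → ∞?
Eigenvalues: λₙ = 1.2604n²π²/2.5² - 7.
First three modes:
  n=1: λ₁ = 1.2604π²/2.5² - 7 ≈ -5.01
  n=2: λ₂ = 5.0416π²/2.5² - 7 ≈ 0.961
  n=3: λ₃ = 11.3436π²/2.5² - 7 ≈ 10.913
Since 1.2604π²/2.5² ≈ 1.99 < 7, λ₁ < 0.
The n=1 mode grows fastest (−λₙ is largest for n=1) → dominates.
Asymptotic: θ ~ c₁ sin(πx/2.5) e^{5.01t} (exponential growth at rate −λ₁ ≈ 5.01).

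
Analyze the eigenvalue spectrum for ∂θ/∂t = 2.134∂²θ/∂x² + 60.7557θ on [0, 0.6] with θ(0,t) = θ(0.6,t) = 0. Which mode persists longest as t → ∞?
Eigenvalues: λₙ = 2.134n²π²/0.6² - 60.7557.
First three modes:
  n=1: λ₁ = 2.134π²/0.6² - 60.7557 ≈ -2.251
  n=2: λ₂ = 8.536π²/0.6² - 60.7557 ≈ 173.264
  n=3: λ₃ = 19.206π²/0.6² - 60.7557 ≈ 465.788
Since 2.134π²/0.6² ≈ 58.505 < 60.7557, λ₁ < 0.
The n=1 mode grows fastest (−λₙ is largest for n=1) → dominates.
Asymptotic: θ ~ c₁ sin(πx/0.6) e^{2.251t} (exponential growth at rate −λ₁ ≈ 2.251).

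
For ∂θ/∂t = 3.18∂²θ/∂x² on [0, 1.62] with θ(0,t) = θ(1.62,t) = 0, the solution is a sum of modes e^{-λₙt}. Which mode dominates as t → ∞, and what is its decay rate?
Eigenvalues: λₙ = 3.18n²π²/1.62².
First three modes:
  n=1: λ₁ = 3.18π²/1.62² ≈ 11.959
  n=2: λ₂ = 12.72π²/1.62² ≈ 47.836 (4× faster decay)
  n=3: λ₃ = 28.62π²/1.62² ≈ 107.631 (9× faster decay)
As t → ∞, higher modes decay exponentially faster. The n=1 mode dominates: θ ~ c₁ sin(πx/1.62) e^{-λ₁t}.
Decay rate: λ₁ = 3.18π²/1.62² ≈ 11.959.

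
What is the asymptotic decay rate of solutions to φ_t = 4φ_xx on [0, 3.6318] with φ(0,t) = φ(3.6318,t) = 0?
Eigenvalues: λₙ = 4n²π²/3.6318².
First three modes:
  n=1: λ₁ = 4π²/3.6318² ≈ 2.993
  n=2: λ₂ = 16π²/3.6318² ≈ 11.972 (4× faster decay)
  n=3: λ₃ = 36π²/3.6318² ≈ 26.938 (9× faster decay)
As t → ∞, higher modes decay exponentially faster. The n=1 mode dominates: φ ~ c₁ sin(πx/3.6318) e^{-λ₁t}.
Decay rate: λ₁ = 4π²/3.6318² ≈ 2.993.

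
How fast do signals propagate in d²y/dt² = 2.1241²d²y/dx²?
Speed = 2.1241. Information travels along characteristics x = x₀ ± 2.1241t.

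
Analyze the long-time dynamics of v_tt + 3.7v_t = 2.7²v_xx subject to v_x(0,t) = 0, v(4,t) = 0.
Long-time behavior: v → 0. Damping (γ=3.7) dissipates energy; oscillations decay exponentially.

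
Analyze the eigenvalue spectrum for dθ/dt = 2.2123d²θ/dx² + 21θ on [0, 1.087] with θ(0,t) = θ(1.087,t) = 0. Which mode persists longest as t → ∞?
Eigenvalues: λₙ = 2.2123n²π²/1.087² - 21.
First three modes:
  n=1: λ₁ = 2.2123π²/1.087² - 21 ≈ -2.521
  n=2: λ₂ = 8.8492π²/1.087² - 21 ≈ 52.917
  n=3: λ₃ = 19.9107π²/1.087² - 21 ≈ 145.313
Since 2.2123π²/1.087² ≈ 18.479 < 21, λ₁ < 0.
The n=1 mode grows fastest (−λₙ is largest for n=1) → dominates.
Asymptotic: θ ~ c₁ sin(πx/1.087) e^{2.521t} (exponential growth at rate −λ₁ ≈ 2.521).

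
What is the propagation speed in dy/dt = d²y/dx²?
Infinite. The heat equation is parabolic, not hyperbolic, so disturbances propagate instantly.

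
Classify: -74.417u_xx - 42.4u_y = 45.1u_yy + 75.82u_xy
Rewriting in standard form: -74.417u_xx - 75.82u_xy - 45.1u_yy - 42.4u_y = 0. Elliptic (discriminant = -7676.1544).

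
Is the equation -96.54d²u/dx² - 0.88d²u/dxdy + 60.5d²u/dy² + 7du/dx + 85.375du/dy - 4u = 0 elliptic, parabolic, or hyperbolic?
Computing B² - 4AC with A = -96.54, B = -0.88, C = 60.5: discriminant = 23363.4544 (positive). Answer: hyperbolic.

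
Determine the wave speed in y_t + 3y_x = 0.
Speed = 3. Information travels along x - 3t = const (rightward).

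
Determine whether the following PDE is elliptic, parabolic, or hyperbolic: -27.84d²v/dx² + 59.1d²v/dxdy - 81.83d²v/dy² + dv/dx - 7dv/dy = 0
Coefficients: A = -27.84, B = 59.1, C = -81.83. B² - 4AC = -5619.7788, which is negative, so the equation is elliptic.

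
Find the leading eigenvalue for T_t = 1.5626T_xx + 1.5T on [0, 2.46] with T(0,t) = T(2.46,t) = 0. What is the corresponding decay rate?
Eigenvalues: λₙ = 1.5626n²π²/2.46² - 1.5.
First three modes:
  n=1: λ₁ = 1.5626π²/2.46² - 1.5 ≈ 1.048
  n=2: λ₂ = 6.2504π²/2.46² - 1.5 ≈ 8.694
  n=3: λ₃ = 14.0634π²/2.46² - 1.5 ≈ 21.436
Since 1.5626π²/2.46² ≈ 2.548 > 1.5, all λₙ > 0.
The n=1 mode decays slowest → dominates as t → ∞.
Asymptotic: T ~ c₁ sin(πx/2.46) e^{-λ₁t} with decay rate λ₁ ≈ 1.048.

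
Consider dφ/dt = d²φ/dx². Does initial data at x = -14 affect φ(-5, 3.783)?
Yes, for any finite x. The heat equation has infinite propagation speed, so all initial data affects all points at any t > 0.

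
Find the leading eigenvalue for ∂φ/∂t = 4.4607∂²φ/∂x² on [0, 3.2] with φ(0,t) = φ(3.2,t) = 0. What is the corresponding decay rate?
Eigenvalues: λₙ = 4.4607n²π²/3.2².
First three modes:
  n=1: λ₁ = 4.4607π²/3.2² ≈ 4.299
  n=2: λ₂ = 17.8428π²/3.2² ≈ 17.197 (4× faster decay)
  n=3: λ₃ = 40.1463π²/3.2² ≈ 38.694 (9× faster decay)
As t → ∞, higher modes decay exponentially faster. The n=1 mode dominates: φ ~ c₁ sin(πx/3.2) e^{-λ₁t}.
Decay rate: λ₁ = 4.4607π²/3.2² ≈ 4.299.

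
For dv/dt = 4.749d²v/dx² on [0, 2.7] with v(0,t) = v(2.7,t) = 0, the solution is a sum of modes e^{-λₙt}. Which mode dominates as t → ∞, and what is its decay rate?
Eigenvalues: λₙ = 4.749n²π²/2.7².
First three modes:
  n=1: λ₁ = 4.749π²/2.7² ≈ 6.429
  n=2: λ₂ = 18.996π²/2.7² ≈ 25.718 (4× faster decay)
  n=3: λ₃ = 42.741π²/2.7² ≈ 57.865 (9× faster decay)
As t → ∞, higher modes decay exponentially faster. The n=1 mode dominates: v ~ c₁ sin(πx/2.7) e^{-λ₁t}.
Decay rate: λ₁ = 4.749π²/2.7² ≈ 6.429.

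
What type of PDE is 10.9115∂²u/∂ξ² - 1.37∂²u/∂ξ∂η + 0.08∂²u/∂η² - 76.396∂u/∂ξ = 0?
With A = 10.9115, B = -1.37, C = 0.08, the discriminant is -1.61478. This is an elliptic PDE.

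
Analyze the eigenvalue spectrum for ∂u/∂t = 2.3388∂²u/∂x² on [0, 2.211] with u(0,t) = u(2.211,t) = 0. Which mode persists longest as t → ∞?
Eigenvalues: λₙ = 2.3388n²π²/2.211².
First three modes:
  n=1: λ₁ = 2.3388π²/2.211² ≈ 4.722
  n=2: λ₂ = 9.3552π²/2.211² ≈ 18.888 (4× faster decay)
  n=3: λ₃ = 21.0492π²/2.211² ≈ 42.497 (9× faster decay)
As t → ∞, higher modes decay exponentially faster. The n=1 mode dominates: u ~ c₁ sin(πx/2.211) e^{-λ₁t}.
Decay rate: λ₁ = 2.3388π²/2.211² ≈ 4.722.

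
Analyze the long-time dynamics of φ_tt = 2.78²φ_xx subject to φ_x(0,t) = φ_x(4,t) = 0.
Long-time behavior: φ oscillates about a mean that drifts linearly in t (generically unbounded; no decay). There is no damping, so the nonconstant modes persist as standing waves (energy conserved, no decay). But with Neumann conditions at both ends the constant mode has eigenvalue 0: the spatial mean M(t) of φ satisfies M'' = 0, so M(t) = M(0) + M'(0)·t. Unless the initial velocity has zero mean (∫φ_t(x,0)dx = 0), the solution grows linearly in t (unbounded, though not exponentially); if it does have zero mean, the solution stays bounded and simply oscillates.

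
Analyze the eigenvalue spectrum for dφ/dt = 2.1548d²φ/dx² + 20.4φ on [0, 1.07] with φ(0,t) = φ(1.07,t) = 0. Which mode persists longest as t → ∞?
Eigenvalues: λₙ = 2.1548n²π²/1.07² - 20.4.
First three modes:
  n=1: λ₁ = 2.1548π²/1.07² - 20.4 ≈ -1.825
  n=2: λ₂ = 8.6192π²/1.07² - 20.4 ≈ 53.902
  n=3: λ₃ = 19.3932π²/1.07² - 20.4 ≈ 146.779
Since 2.1548π²/1.07² ≈ 18.575 < 20.4, λ₁ < 0.
The n=1 mode grows fastest (−λₙ is largest for n=1) → dominates.
Asymptotic: φ ~ c₁ sin(πx/1.07) e^{1.825t} (exponential growth at rate −λ₁ ≈ 1.825).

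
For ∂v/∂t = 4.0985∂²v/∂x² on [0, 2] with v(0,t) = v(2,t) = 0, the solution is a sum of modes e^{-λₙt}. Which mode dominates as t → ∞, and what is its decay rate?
Eigenvalues: λₙ = 4.0985n²π²/2².
First three modes:
  n=1: λ₁ = 4.0985π²/2² ≈ 10.113
  n=2: λ₂ = 16.394π²/2² ≈ 40.451 (4× faster decay)
  n=3: λ₃ = 36.8865π²/2² ≈ 91.014 (9× faster decay)
As t → ∞, higher modes decay exponentially faster. The n=1 mode dominates: v ~ c₁ sin(πx/2) e^{-λ₁t}.
Decay rate: λ₁ = 4.0985π²/2² ≈ 10.113.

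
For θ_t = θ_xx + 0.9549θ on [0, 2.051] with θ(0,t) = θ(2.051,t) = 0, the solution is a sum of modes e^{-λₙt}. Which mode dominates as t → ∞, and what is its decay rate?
Eigenvalues: λₙ = n²π²/2.051² - 0.9549.
First three modes:
  n=1: λ₁ = π²/2.051² - 0.9549 ≈ 1.391
  n=2: λ₂ = 4π²/2.051² - 0.9549 ≈ 8.43
  n=3: λ₃ = 9π²/2.051² - 0.9549 ≈ 20.161
Since π²/2.051² ≈ 2.346 > 0.9549, all λₙ > 0.
The n=1 mode decays slowest → dominates as t → ∞.
Asymptotic: θ ~ c₁ sin(πx/2.051) e^{-λ₁t} with decay rate λ₁ ≈ 1.391.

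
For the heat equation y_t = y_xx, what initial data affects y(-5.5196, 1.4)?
The entire real line. The heat equation has infinite propagation speed: any initial disturbance instantly affects all points (though exponentially small far away).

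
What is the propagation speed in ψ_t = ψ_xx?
Infinite. The heat equation is parabolic, not hyperbolic, so disturbances propagate instantly.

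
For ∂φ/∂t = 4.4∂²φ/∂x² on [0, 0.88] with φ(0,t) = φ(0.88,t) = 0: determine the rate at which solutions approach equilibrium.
Eigenvalues: λₙ = 4.4n²π²/0.88².
First three modes:
  n=1: λ₁ = 4.4π²/0.88² ≈ 56.077
  n=2: λ₂ = 17.6π²/0.88² ≈ 224.309 (4× faster decay)
  n=3: λ₃ = 39.6π²/0.88² ≈ 504.696 (9× faster decay)
As t → ∞, higher modes decay exponentially faster. The n=1 mode dominates: φ ~ c₁ sin(πx/0.88) e^{-λ₁t}.
Decay rate: λ₁ = 4.4π²/0.88² ≈ 56.077.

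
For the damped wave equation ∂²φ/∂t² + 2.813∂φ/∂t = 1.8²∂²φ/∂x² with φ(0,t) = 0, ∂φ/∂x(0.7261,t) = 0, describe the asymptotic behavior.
φ → 0. Damping (γ=2.813) dissipates energy; oscillations decay exponentially.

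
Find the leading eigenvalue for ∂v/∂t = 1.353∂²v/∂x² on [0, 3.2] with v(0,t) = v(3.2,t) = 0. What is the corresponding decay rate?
Eigenvalues: λₙ = 1.353n²π²/3.2².
First three modes:
  n=1: λ₁ = 1.353π²/3.2² ≈ 1.304
  n=2: λ₂ = 5.412π²/3.2² ≈ 5.216 (4× faster decay)
  n=3: λ₃ = 12.177π²/3.2² ≈ 11.737 (9× faster decay)
As t → ∞, higher modes decay exponentially faster. The n=1 mode dominates: v ~ c₁ sin(πx/3.2) e^{-λ₁t}.
Decay rate: λ₁ = 1.353π²/3.2² ≈ 1.304.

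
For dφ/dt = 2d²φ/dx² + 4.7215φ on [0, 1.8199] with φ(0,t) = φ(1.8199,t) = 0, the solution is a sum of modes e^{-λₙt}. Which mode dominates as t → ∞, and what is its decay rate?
Eigenvalues: λₙ = 2n²π²/1.8199² - 4.7215.
First three modes:
  n=1: λ₁ = 2π²/1.8199² - 4.7215 ≈ 1.238
  n=2: λ₂ = 8π²/1.8199² - 4.7215 ≈ 19.118
  n=3: λ₃ = 18π²/1.8199² - 4.7215 ≈ 48.917
Since 2π²/1.8199² ≈ 5.96 > 4.7215, all λₙ > 0.
The n=1 mode decays slowest → dominates as t → ∞.
Asymptotic: φ ~ c₁ sin(πx/1.8199) e^{-λ₁t} with decay rate λ₁ ≈ 1.238.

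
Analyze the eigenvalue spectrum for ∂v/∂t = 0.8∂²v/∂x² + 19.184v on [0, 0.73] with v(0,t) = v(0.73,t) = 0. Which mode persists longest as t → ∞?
Eigenvalues: λₙ = 0.8n²π²/0.73² - 19.184.
First three modes:
  n=1: λ₁ = 0.8π²/0.73² - 19.184 ≈ -4.368
  n=2: λ₂ = 3.2π²/0.73² - 19.184 ≈ 40.082
  n=3: λ₃ = 7.2π²/0.73² - 19.184 ≈ 114.164
Since 0.8π²/0.73² ≈ 14.816 < 19.184, λ₁ < 0.
The n=1 mode grows fastest (−λₙ is largest for n=1) → dominates.
Asymptotic: v ~ c₁ sin(πx/0.73) e^{4.368t} (exponential growth at rate −λ₁ ≈ 4.368).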